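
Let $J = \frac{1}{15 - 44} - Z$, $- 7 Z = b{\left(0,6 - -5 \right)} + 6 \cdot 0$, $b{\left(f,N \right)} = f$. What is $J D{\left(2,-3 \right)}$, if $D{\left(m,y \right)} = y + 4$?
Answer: $- \frac{1}{29} \approx -0.034483$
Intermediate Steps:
$D{\left(m,y \right)} = 4 + y$
$Z = 0$ ($Z = - \frac{0 + 6 \cdot 0}{7} = - \frac{0 + 0}{7} = \left(- \frac{1}{7}\right) 0 = 0$)
$J = - \frac{1}{29}$ ($J = \frac{1}{15 - 44} - 0 = \frac{1}{-29} + 0 = - \frac{1}{29} + 0 = - \frac{1}{29} \approx -0.034483$)
$J D{\left(2,-3 \right)} = - \frac{4 - 3}{29} = \left(- \frac{1}{29}\right) 1 = - \frac{1}{29}$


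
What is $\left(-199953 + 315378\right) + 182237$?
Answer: $297662$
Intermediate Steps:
$\left(-199953 + 315378\right) + 182237 = 115425 + 182237 = 297662$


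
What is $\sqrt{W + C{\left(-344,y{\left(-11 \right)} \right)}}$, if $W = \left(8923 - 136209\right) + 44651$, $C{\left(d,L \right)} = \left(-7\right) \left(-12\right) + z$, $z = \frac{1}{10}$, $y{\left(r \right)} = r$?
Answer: $\frac{i \sqrt{8255090}}{10} \approx 287.32 i$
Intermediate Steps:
$z = \frac{1}{10} \approx 0.1$
$C{\left(d,L \right)} = \frac{841}{10}$ ($C{\left(d,L \right)} = \left(-7\right) \left(-12\right) + \frac{1}{10} = 84 + \frac{1}{10} = \frac{841}{10}$)
$W = -82635$ ($W = -127286 + 44651 = -82635$)
$\sqrt{W + C{\left(-344,y{\left(-11 \right)} \right)}} = \sqrt{-82635 + \frac{841}{10}} = \sqrt{- \frac{825509}{10}} = \frac{i \sqrt{8255090}}{10}$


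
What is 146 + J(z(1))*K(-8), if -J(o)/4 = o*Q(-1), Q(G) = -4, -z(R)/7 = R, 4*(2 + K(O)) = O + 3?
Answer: 510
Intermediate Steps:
K(O) = -5/4 + O/4 (K(O) = -2 + (O + 3)/4 = -2 + (3 + O)/4 = -2 + (3/4 + O/4) = -5/4 + O/4)
z(R) = -7*R
J(o) = 16*o (J(o) = -4*o*(-4) = -(-16)*o = 16*o)
146 + J(z(1))*K(-8) = 146 + (16*(-7*1))*(-5/4 + (1/4)*(-8)) = 146 + (16*(-7))*(-5/4 - 2) = 146 - 112*(-13/4) = 146 + 364 = 510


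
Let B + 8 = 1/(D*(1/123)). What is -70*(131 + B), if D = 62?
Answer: -271215/31 ≈ -8748.9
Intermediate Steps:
B = -373/62 (B = -8 + 1/(62*(1/123)) = -8 + (1/62)*123 = -8 + 123/62 = -373/62 ≈ -6.0161)
-70*(131 + B) = -70*(131 - 373/62) = -70*7749/62 = -271215/31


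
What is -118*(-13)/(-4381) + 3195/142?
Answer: 14929/674 ≈ 22.150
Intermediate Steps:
-118*(-13)/(-4381) + 3195/142 = 1534*(-1/4381) + 3195*(1/142) = -118/337 + 45/2 = 14929/674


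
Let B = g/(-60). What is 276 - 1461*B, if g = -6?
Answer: 1299/10 ≈ 129.90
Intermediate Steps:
B = 1/10 (B = -6/(-60) = -6*(-1/60) = 1/10 ≈ 0.10000)
276 - 1461*B = 276 - 1461*1/10 = 276 - 1461/10 = 1299/10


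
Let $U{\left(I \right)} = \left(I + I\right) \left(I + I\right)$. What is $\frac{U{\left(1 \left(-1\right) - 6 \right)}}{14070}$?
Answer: $\frac{14}{1005} \approx 0.01393$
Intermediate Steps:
$U{\left(I \right)} = 4 I^{2}$ ($U{\left(I \right)} = 2 I 2 I = 4 I^{2}$)
$\frac{U{\left(1 \left(-1\right) - 6 \right)}}{14070} = \frac{4 \left(1 \left(-1\right) - 6\right)^{2}}{14070} = 4 \left(-1 - 6\right)^{2} \cdot \frac{1}{14070} = 4 \left(-7\right)^{2} \cdot \frac{1}{14070} = 4 \cdot 49 \cdot \frac{1}{14070} = 196 \cdot \frac{1}{14070} = \frac{14}{1005}$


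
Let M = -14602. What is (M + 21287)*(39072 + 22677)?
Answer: 412792065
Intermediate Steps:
(M + 21287)*(39072 + 22677) = (-14602 + 21287)*(39072 + 22677) = 6685*61749 = 412792065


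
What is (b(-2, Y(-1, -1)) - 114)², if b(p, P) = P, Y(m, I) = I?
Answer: 13225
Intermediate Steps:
(b(-2, Y(-1, -1)) - 114)² = (-1 - 114)² = (-115)² = 13225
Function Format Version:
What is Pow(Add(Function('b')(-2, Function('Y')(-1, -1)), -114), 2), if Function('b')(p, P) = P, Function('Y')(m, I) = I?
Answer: 13225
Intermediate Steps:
Pow(Add(Function('b')(-2, Function('Y')(-1, -1)), -114), 2) = Pow(Add(-1, -114), 2) = Pow(-115, 2) = 13225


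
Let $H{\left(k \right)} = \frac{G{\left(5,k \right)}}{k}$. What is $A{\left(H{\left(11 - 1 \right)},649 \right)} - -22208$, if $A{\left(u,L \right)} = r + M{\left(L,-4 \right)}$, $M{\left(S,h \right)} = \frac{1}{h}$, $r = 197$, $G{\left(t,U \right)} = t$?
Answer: $\frac{89619}{4} \approx 22405.0$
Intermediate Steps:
$H{\left(k \right)} = \frac{5}{k}$
$A{\left(u,L \right)} = \frac{787}{4}$ ($A{\left(u,L \right)} = 197 + \frac{1}{-4} = 197 - \frac{1}{4} = \frac{787}{4}$)
$A{\left(H{\left(11 - 1 \right)},649 \right)} - -22208 = \frac{787}{4} - -22208 = \frac{787}{4} + 22208 = \frac{89619}{4}$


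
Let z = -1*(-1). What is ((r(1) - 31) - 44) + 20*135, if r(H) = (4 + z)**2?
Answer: 2650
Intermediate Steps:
z = 1
r(H) = 25 (r(H) = (4 + 1)**2 = 5**2 = 25)
((r(1) - 31) - 44) + 20*135 = ((25 - 31) - 44) + 20*135 = (-6 - 44) + 2700 = -50 + 2700 = 2650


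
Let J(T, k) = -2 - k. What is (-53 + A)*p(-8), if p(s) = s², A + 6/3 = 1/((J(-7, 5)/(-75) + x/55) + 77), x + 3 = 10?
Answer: -224195840/63707 ≈ -3519.2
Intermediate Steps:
x = 7 (x = -3 + 10 = 7)
A = -126589/63707 (A = -2 + 1/(((-2 - 1*5)/(-75) + 7/55) + 77) = -2 + 1/(((-2 - 5)*(-1/75) + 7*(1/55)) + 77) = -2 + 1/((-7*(-1/75) + 7/55) + 77) = -2 + 1/((7/75 + 7/55) + 77) = -2 + 1/(182/825 + 77) = -2 + 1/(63707/825) = -2 + 825/63707 = -126589/63707 ≈ -1.9870)
(-53 + A)*p(-8) = (-53 - 126589/63707)*(-8)² = -3503060/63707*64 = -224195840/63707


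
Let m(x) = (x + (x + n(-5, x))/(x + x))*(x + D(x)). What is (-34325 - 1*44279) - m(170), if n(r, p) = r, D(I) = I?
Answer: -136569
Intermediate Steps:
m(x) = 2*x*(x + (-5 + x)/(2*x)) (m(x) = (x + (x - 5)/(x + x))*(x + x) = (x + (-5 + x)/((2*x)))*(2*x) = (x + (-5 + x)*(1/(2*x)))*(2*x) = (x + (-5 + x)/(2*x))*(2*x) = 2*x*(x + (-5 + x)/(2*x)))
(-34325 - 1*44279) - m(170) = (-34325 - 1*44279) - (-5 + 170 + 2*170**2) = (-34325 - 44279) - (-5 + 170 + 2*28900) = -78604 - (-5 + 170 + 57800) = -78604 - 1*57965 = -78604 - 57965 = -136569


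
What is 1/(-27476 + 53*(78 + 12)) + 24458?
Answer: 555343347/22706 ≈ 24458.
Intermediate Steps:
1/(-27476 + 53*(78 + 12)) + 24458 = 1/(-27476 + 53*90) + 24458 = 1/(-27476 + 4770) + 24458 = 1/(-22706) + 24458 = -1/22706 + 24458 = 555343347/22706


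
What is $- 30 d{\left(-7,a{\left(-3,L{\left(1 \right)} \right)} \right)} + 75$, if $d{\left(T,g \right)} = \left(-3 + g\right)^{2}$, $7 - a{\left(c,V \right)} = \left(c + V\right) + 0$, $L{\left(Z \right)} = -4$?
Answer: $-3555$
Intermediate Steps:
$a{\left(c,V \right)} = 7 - V - c$ ($a{\left(c,V \right)} = 7 - \left(\left(c + V\right) + 0\right) = 7 - \left(\left(V + c\right) + 0\right) = 7 - \left(V + c\right) = 7 - V - c$)
$- 30 d{\left(-7,a{\left(-3,L{\left(1 \right)} \right)} \right)} + 75 = - 30 \left(-3 - -14\right)^{2} + 75 = - 30 \left(-3 + \left(7 + 4 + 3\right)\right)^{2} + 75 = - 30 \left(-3 + 14\right)^{2} + 75 = - 30 \cdot 11^{2} + 75 = \left(-30\right) 121 + 75 = -3630 + 75 = -3555$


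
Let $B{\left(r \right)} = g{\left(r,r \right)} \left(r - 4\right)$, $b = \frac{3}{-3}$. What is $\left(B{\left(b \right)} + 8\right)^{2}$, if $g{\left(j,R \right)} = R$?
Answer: $169$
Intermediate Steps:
$b = -1$ ($b = 3 \left(- \frac{1}{3}\right) = -1$)
$B{\left(r \right)} = r \left(-4 + r\right)$ ($B{\left(r \right)} = r \left(r - 4\right) = r \left(-4 + r\right)$)
$\left(B{\left(b \right)} + 8\right)^{2} = \left(- (-4 - 1) + 8\right)^{2} = \left(\left(-1\right) \left(-5\right) + 8\right)^{2} = \left(5 + 8\right)^{2} = 13^{2} = 169$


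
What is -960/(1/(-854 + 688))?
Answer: 159360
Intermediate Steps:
-960/(1/(-854 + 688)) = -960/(1/(-166)) = -960/(-1/166) = -960*(-166) = 159360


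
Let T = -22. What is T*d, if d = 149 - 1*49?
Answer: -2200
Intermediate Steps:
d = 100 (d = 149 - 49 = 100)
T*d = -22*100 = -2200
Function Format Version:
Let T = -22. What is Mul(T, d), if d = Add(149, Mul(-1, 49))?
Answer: -2200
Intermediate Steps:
d = 100 (d = Add(149, -49) = 100)
Mul(T, d) = Mul(-22, 100) = -2200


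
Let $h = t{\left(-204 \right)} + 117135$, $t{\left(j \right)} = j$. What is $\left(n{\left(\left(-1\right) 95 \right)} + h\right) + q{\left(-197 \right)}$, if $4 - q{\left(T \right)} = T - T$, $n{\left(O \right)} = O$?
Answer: $116840$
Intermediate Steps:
$h = 116931$ ($h = -204 + 117135 = 116931$)
$q{\left(T \right)} = 4$ ($q{\left(T \right)} = 4 - \left(T - T\right) = 4 - 0 = 4 + 0 = 4$)
$\left(n{\left(\left(-1\right) 95 \right)} + h\right) + q{\left(-197 \right)} = \left(\left(-1\right) 95 + 116931\right) + 4 = \left(-95 + 116931\right) + 4 = 116836 + 4 = 116840$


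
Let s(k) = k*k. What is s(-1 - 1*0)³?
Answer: 1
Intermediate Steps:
s(k) = k²
s(-1 - 1*0)³ = ((-1 - 1*0)²)³ = ((-1 + 0)²)³ = ((-1)²)³ = 1³ = 1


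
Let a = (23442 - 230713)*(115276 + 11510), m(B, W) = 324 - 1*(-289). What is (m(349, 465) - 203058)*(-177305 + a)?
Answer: 5320100399870395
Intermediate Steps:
m(B, W) = 613 (m(B, W) = 324 + 289 = 613)
a = -26279061006 (a = -207271*126786 = -26279061006)
(m(349, 465) - 203058)*(-177305 + a) = (613 - 203058)*(-177305 - 26279061006) = -202445*(-26279238311) = 5320100399870395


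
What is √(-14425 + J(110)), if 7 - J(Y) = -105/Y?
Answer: 5*I*√279114/22 ≈ 120.07*I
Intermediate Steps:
J(Y) = 7 + 105/Y (J(Y) = 7 - (-105)/Y = 7 + 105/Y)
√(-14425 + J(110)) = √(-14425 + (7 + 105/110)) = √(-14425 + (7 + 105*(1/110))) = √(-14425 + (7 + 21/22)) = √(-14425 + 175/22) = √(-317175/22) = 5*I*√279114/22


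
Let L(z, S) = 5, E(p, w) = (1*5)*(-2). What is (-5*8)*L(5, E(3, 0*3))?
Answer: -200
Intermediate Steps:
E(p, w) = -10 (E(p, w) = 5*(-2) = -10)
(-5*8)*L(5, E(3, 0*3)) = -5*8*5 = -40*5 = -200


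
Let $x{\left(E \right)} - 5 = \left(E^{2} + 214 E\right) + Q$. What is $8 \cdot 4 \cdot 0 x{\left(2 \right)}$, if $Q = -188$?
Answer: $0$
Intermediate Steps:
$x{\left(E \right)} = -183 + E^{2} + 214 E$ ($x{\left(E \right)} = 5 - \left(188 - E^{2} - 214 E\right) = 5 + \left(-188 + E^{2} + 214 E\right) = -183 + E^{2} + 214 E$)
$8 \cdot 4 \cdot 0 x{\left(2 \right)} = 8 \cdot 4 \cdot 0 \left(-183 + 2^{2} + 214 \cdot 2\right) = 8 \cdot 0 \left(-183 + 4 + 428\right) = 0 \cdot 249 = 0$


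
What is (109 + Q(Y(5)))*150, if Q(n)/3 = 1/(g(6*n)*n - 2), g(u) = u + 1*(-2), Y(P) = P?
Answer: 376125/23 ≈ 16353.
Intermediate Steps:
g(u) = -2 + u (g(u) = u - 2 = -2 + u)
Q(n) = 3/(-2 + n*(-2 + 6*n)) (Q(n) = 3/((-2 + 6*n)*n - 2) = 3/(n*(-2 + 6*n) - 2) = 3/(-2 + n*(-2 + 6*n)))
(109 + Q(Y(5)))*150 = (109 + 3/(2*(-1 + 5*(-1 + 3*5))))*150 = (109 + 3/(2*(-1 + 5*(-1 + 15))))*150 = (109 + 3/(2*(-1 + 5*14)))*150 = (109 + 3/(2*(-1 + 70)))*150 = (109 + (3/2)/69)*150 = (109 + (3/2)*(1/69))*150 = (109 + 1/46)*150 = (5015/46)*150 = 376125/23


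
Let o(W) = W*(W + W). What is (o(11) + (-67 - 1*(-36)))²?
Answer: 44521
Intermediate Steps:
o(W) = 2*W² (o(W) = W*(2*W) = 2*W²)
(o(11) + (-67 - 1*(-36)))² = (2*11² + (-67 - 1*(-36)))² = (2*121 + (-67 + 36))² = (242 - 31)² = 211² = 44521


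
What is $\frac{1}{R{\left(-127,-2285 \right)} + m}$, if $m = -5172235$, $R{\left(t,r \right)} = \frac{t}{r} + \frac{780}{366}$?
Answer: $- \frac{139385}{720931670678} \approx -1.9334 \cdot 10^{-7}$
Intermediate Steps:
$R{\left(t,r \right)} = \frac{130}{61} + \frac{t}{r}$ ($R{\left(t,r \right)} = \frac{t}{r} + 780 \cdot \frac{1}{366} = \frac{t}{r} + \frac{130}{61} = \frac{130}{61} + \frac{t}{r}$)
$\frac{1}{R{\left(-127,-2285 \right)} + m} = \frac{1}{\left(\frac{130}{61} - \frac{127}{-2285}\right) - 5172235} = \frac{1}{\left(\frac{130}{61} - - \frac{127}{2285}\right) - 5172235} = \frac{1}{\left(\frac{130}{61} + \frac{127}{2285}\right) - 5172235} = \frac{1}{\frac{304797}{139385} - 5172235} = \frac{1}{- \frac{720931670678}{139385}} = - \frac{139385}{720931670678}$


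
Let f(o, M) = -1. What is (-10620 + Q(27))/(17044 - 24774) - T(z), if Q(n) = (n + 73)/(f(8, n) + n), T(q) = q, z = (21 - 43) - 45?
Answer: 687084/10049 ≈ 68.373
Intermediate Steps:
z = -67 (z = -22 - 45 = -67)
Q(n) = (73 + n)/(-1 + n) (Q(n) = (n + 73)/(-1 + n) = (73 + n)/(-1 + n))
(-10620 + Q(27))/(17044 - 24774) - T(z) = (-10620 + (73 + 27)/(-1 + 27))/(17044 - 24774) - 1*(-67) = (-10620 + 100/26)/(-7730) + 67 = (-10620 + (1/26)*100)*(-1/7730) + 67 = (-10620 + 50/13)*(-1/7730) + 67 = -138010/13*(-1/7730) + 67 = 13801/10049 + 67 = 687084/10049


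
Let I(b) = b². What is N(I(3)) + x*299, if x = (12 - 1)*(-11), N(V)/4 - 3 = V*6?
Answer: -35951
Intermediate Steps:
N(V) = 12 + 24*V (N(V) = 12 + 4*(V*6) = 12 + 4*(6*V) = 12 + 24*V)
x = -121 (x = 11*(-11) = -121)
N(I(3)) + x*299 = (12 + 24*3²) - 121*299 = (12 + 24*9) - 36179 = (12 + 216) - 36179 = 228 - 36179 = -35951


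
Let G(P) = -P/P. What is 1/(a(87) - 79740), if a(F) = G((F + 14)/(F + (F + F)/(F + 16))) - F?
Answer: -1/79828 ≈ -1.2527e-5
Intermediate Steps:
G(P) = -1 (G(P) = -1*1 = -1)
a(F) = -1 - F
1/(a(87) - 79740) = 1/((-1 - 1*87) - 79740) = 1/((-1 - 87) - 79740) = 1/(-88 - 79740) = 1/(-79828) = -1/79828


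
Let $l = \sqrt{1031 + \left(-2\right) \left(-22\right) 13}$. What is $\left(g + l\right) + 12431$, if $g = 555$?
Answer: $12986 + \sqrt{1603} \approx 13026.0$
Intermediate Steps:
$l = \sqrt{1603}$ ($l = \sqrt{1031 + 44 \cdot 13} = \sqrt{1031 + 572} = \sqrt{1603} \approx 40.037$)
$\left(g + l\right) + 12431 = \left(555 + \sqrt{1603}\right) + 12431 = 12986 + \sqrt{1603}$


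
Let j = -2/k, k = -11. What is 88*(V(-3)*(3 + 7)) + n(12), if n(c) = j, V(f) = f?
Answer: -29038/11 ≈ -2639.8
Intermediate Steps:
j = 2/11 (j = -2/(-11) = -2*(-1/11) = 2/11 ≈ 0.18182)
n(c) = 2/11
88*(V(-3)*(3 + 7)) + n(12) = 88*(-3*(3 + 7)) + 2/11 = 88*(-3*10) + 2/11 = 88*(-30) + 2/11 = -2640 + 2/11 = -29038/11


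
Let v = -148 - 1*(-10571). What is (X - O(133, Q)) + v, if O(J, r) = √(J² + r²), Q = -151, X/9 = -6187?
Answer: -45260 - √40490 ≈ -45461.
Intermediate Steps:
X = -55683 (X = 9*(-6187) = -55683)
v = 10423 (v = -148 + 10571 = 10423)
(X - O(133, Q)) + v = (-55683 - √(133² + (-151)²)) + 10423 = (-55683 - √(17689 + 22801)) + 10423 = (-55683 - √40490) + 10423 = -45260 - √40490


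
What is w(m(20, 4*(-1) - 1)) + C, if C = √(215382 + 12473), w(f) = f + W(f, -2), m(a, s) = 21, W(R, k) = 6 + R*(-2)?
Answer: -15 + √227855 ≈ 462.34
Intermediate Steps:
W(R, k) = 6 - 2*R
w(f) = 6 - f (w(f) = f + (6 - 2*f) = 6 - f)
C = √227855 ≈ 477.34
w(m(20, 4*(-1) - 1)) + C = (6 - 1*21) + √227855 = (6 - 21) + √227855 = -15 + √227855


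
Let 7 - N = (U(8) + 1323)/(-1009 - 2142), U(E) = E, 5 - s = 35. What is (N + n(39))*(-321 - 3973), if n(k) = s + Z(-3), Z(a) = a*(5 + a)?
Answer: 386666112/3151 ≈ 1.2271e+5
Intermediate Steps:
s = -30 (s = 5 - 1*35 = 5 - 35 = -30)
N = 23388/3151 (N = 7 - (8 + 1323)/(-1009 - 2142) = 7 - 1331/(-3151) = 7 - 1331*(-1)/3151 = 7 - 1*(-1331/3151) = 7 + 1331/3151 = 23388/3151 ≈ 7.4224)
n(k) = -36 (n(k) = -30 - 3*(5 - 3) = -30 - 3*2 = -30 - 6 = -36)
(N + n(39))*(-321 - 3973) = (23388/3151 - 36)*(-321 - 3973) = -90048/3151*(-4294) = 386666112/3151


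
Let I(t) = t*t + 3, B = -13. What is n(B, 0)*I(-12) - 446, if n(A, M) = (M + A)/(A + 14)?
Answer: -2357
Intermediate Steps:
I(t) = 3 + t**2 (I(t) = t**2 + 3 = 3 + t**2)
n(A, M) = (A + M)/(14 + A)
n(B, 0)*I(-12) - 446 = ((-13 + 0)/(14 - 13))*(3 + (-12)**2) - 446 = (-13/1)*(3 + 144) - 446 = (1*(-13))*147 - 446 = -13*147 - 446 = -1911 - 446 = -2357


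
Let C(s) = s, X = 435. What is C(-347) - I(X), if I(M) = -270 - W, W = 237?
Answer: 160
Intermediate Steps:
I(M) = -507 (I(M) = -270 - 1*237 = -270 - 237 = -507)
C(-347) - I(X) = -347 - 1*(-507) = -347 + 507 = 160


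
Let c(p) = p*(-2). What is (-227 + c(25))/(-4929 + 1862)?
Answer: 277/3067 ≈ 0.090316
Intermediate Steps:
c(p) = -2*p
(-227 + c(25))/(-4929 + 1862) = (-227 - 2*25)/(-4929 + 1862) = (-227 - 50)/(-3067) = -277*(-1/3067) = 277/3067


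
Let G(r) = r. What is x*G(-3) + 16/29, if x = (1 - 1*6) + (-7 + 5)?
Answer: 625/29 ≈ 21.552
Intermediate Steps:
x = -7 (x = (1 - 6) - 2 = -5 - 2 = -7)
x*G(-3) + 16/29 = -7*(-3) + 16/29 = 21 + 16*(1/29) = 21 + 16/29 = 625/29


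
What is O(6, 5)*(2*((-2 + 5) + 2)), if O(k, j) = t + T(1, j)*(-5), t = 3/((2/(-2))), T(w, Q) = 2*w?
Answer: -130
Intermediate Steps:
t = -3 (t = 3/((2*(-1/2))) = 3/(-1) = 3*(-1) = -3)
O(k, j) = -13 (O(k, j) = -3 + (2*1)*(-5) = -3 + 2*(-5) = -3 - 10 = -13)
O(6, 5)*(2*((-2 + 5) + 2)) = -26*((-2 + 5) + 2) = -26*(3 + 2) = -26*5 = -13*10 = -130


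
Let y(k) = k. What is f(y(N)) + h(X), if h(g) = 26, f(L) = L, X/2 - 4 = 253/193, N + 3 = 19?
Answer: 42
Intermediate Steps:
N = 16 (N = -3 + 19 = 16)
X = 2050/193 (X = 8 + 2*(253/193) = 8 + 506/193 = 2050/193 ≈ 10.622)
f(y(N)) + h(X) = 16 + 26 = 42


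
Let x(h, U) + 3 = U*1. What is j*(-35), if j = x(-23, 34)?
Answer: -1085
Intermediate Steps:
x(h, U) = -3 + U (x(h, U) = -3 + U*1 = -3 + U)
j = 31 (j = -3 + 34 = 31)
j*(-35) = 31*(-35) = -1085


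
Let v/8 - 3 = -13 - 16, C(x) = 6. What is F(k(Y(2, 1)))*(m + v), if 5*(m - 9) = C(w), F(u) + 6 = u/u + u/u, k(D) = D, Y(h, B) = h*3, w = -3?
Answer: 3956/5 ≈ 791.20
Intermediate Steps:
Y(h, B) = 3*h
F(u) = -4 (F(u) = -6 + (u/u + u/u) = -6 + (1 + 1) = -6 + 2 = -4)
m = 51/5 (m = 9 + (⅕)*6 = 9 + 6/5 = 51/5 ≈ 10.200)
v = -208 (v = 24 + 8*(-13 - 16) = 24 + 8*(-29) = 24 - 232 = -208)
F(k(Y(2, 1)))*(m + v) = -4*(51/5 - 208) = -4*(-989/5) = 3956/5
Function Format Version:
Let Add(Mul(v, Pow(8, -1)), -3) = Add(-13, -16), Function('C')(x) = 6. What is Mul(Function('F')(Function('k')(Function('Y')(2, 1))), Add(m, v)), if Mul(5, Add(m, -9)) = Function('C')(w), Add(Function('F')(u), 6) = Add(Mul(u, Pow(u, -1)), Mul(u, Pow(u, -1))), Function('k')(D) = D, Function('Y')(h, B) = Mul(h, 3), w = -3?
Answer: Rational(3956, 5) ≈ 791.20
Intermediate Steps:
Function('Y')(h, B) = Mul(3, h)
Function('F')(u) = -4 (Function('F')(u) = Add(-6, Add(Mul(u, Pow(u, -1)), Mul(u, Pow(u, -1)))) = Add(-6, Add(1, 1)) = Add(-6, 2) = -4)
m = Rational(51, 5) (m = Add(9, Mul(Rational(1, 5), 6)) = Add(9, Rational(6, 5)) = Rational(51, 5) ≈ 10.200)
v = -208 (v = Add(24, Mul(8, Add(-13, -16))) = Add(24, Mul(8, -29)) = Add(24, -232) = -208)
Mul(Function('F')(Function('k')(Function('Y')(2, 1))), Add(m, v)) = Mul(-4, Add(Rational(51, 5), -208)) = Mul(-4, Rational(-989, 5)) = Rational(3956, 5)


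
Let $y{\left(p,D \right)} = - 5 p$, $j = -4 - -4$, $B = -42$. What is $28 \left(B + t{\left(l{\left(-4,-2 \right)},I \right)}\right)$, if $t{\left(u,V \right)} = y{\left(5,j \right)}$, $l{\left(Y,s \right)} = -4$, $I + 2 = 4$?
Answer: $-1876$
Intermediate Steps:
$I = 2$ ($I = -2 + 4 = 2$)
$j = 0$ ($j = -4 + 4 = 0$)
$t{\left(u,V \right)} = -25$ ($t{\left(u,V \right)} = \left(-5\right) 5 = -25$)
$28 \left(B + t{\left(l{\left(-4,-2 \right)},I \right)}\right) = 28 \left(-42 - 25\right) = 28 \left(-67\right) = -1876$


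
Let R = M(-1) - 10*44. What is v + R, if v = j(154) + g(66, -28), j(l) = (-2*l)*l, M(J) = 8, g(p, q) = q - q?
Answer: -47864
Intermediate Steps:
g(p, q) = 0
j(l) = -2*l²
R = -432 (R = 8 - 10*44 = 8 - 440 = -432)
v = -47432 (v = -2*154² + 0 = -2*23716 + 0 = -47432 + 0 = -47432)
v + R = -47432 - 432 = -47864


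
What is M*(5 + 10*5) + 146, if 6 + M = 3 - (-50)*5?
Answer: 13731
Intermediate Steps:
M = 247 (M = -6 + (3 - (-50)*5) = -6 + (3 - 10*(-25)) = -6 + (3 + 250) = -6 + 253 = 247)
M*(5 + 10*5) + 146 = 247*(5 + 10*5) + 146 = 247*(5 + 50) + 146 = 247*55 + 146 = 13585 + 146 = 13731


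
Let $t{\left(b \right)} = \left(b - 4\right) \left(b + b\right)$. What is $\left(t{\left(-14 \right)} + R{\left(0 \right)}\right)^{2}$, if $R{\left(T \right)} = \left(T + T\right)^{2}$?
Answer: $254016$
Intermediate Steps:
$t{\left(b \right)} = 2 b \left(-4 + b\right)$ ($t{\left(b \right)} = \left(-4 + b\right) 2 b = 2 b \left(-4 + b\right)$)
$R{\left(T \right)} = 4 T^{2}$ ($R{\left(T \right)} = \left(2 T\right)^{2} = 4 T^{2}$)
$\left(t{\left(-14 \right)} + R{\left(0 \right)}\right)^{2} = \left(2 \left(-14\right) \left(-4 - 14\right) + 4 \cdot 0^{2}\right)^{2} = \left(2 \left(-14\right) \left(-18\right) + 4 \cdot 0\right)^{2} = \left(504 + 0\right)^{2} = 504^{2} = 254016$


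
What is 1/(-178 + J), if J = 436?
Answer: 1/258 ≈ 0.0038760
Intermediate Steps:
1/(-178 + J) = 1/(-178 + 436) = 1/258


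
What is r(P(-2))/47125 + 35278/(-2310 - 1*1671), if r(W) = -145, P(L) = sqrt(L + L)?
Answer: -11469331/1293825 ≈ -8.8647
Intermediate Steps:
P(L) = sqrt(2)*sqrt(L) (P(L) = sqrt(2*L) = sqrt(2)*sqrt(L))
r(P(-2))/47125 + 35278/(-2310 - 1*1671) = -145/47125 + 35278/(-2310 - 1*1671) = -145*1/47125 + 35278/(-2310 - 1671) = -1/325 + 35278/(-3981) = -1/325 + 35278*(-1/3981) = -1/325 - 35278/3981 = -11469331/1293825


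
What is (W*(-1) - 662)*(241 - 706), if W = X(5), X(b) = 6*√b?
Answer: 307830 + 2790*√5 ≈ 3.1407e+5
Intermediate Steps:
W = 6*√5 ≈ 13.416
(W*(-1) - 662)*(241 - 706) = ((6*√5)*(-1) - 662)*(241 - 706) = (-6*√5 - 662)*(-465) = (-662 - 6*√5)*(-465) = 307830 + 2790*√5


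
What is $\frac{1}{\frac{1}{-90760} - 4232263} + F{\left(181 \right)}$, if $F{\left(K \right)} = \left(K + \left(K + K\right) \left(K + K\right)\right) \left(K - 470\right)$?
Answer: $- \frac{14567383684051881785}{384120189881} \approx -3.7924 \cdot 10^{7}$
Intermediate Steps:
$F{\left(K \right)} = \left(-470 + K\right) \left(K + 4 K^{2}\right)$ ($F{\left(K \right)} = \left(K + 2 K 2 K\right) \left(-470 + K\right) = \left(K + 4 K^{2}\right) \left(-470 + K\right) = \left(-470 + K\right) \left(K + 4 K^{2}\right)$)
$\frac{1}{\frac{1}{-90760} - 4232263} + F{\left(181 \right)} = \frac{1}{\frac{1}{-90760} - 4232263} + 181 \left(-470 - 340099 + 4 \cdot 181^{2}\right) = \frac{1}{- \frac{1}{90760} - 4232263} + 181 \left(-470 - 340099 + 4 \cdot 32761\right) = \frac{1}{- \frac{384120189881}{90760}} + 181 \left(-470 - 340099 + 131044\right) = - \frac{90760}{384120189881} + 181 \left(-209525\right) = - \frac{90760}{384120189881} - 37924025 = - \frac{14567383684051881785}{384120189881}$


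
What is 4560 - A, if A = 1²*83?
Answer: 4477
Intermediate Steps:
A = 83 (A = 1*83 = 83)
4560 - A = 4560 - 1*83 = 4560 - 83 = 4477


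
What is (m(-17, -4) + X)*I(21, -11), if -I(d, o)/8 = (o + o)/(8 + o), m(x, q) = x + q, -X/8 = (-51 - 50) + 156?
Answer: 81136/3 ≈ 27045.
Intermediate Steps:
X = -440 (X = -8*((-51 - 50) + 156) = -8*(-101 + 156) = -8*55 = -440)
m(x, q) = q + x
I(d, o) = -16*o/(8 + o) (I(d, o) = -8*(o + o)/(8 + o) = -8*2*o/(8 + o) = -16*o/(8 + o))
(m(-17, -4) + X)*I(21, -11) = ((-4 - 17) - 440)*(-16*(-11)/(8 - 11)) = (-21 - 440)*(-16*(-11)/(-3)) = -(-7376)*(-11)*(-1)/3 = -461*(-176/3) = 81136/3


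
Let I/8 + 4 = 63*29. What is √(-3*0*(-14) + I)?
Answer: 2*√3646 ≈ 120.76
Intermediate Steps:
I = 14584 (I = -32 + 8*(63*29) = -32 + 8*1827 = -32 + 14616 = 14584)
√(-3*0*(-14) + I) = √(-3*0*(-14) + 14584) = √(0*(-14) + 14584) = √(0 + 14584) = √14584 = 2*√3646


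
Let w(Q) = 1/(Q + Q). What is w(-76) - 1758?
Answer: -267217/152 ≈ -1758.0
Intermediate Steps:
w(Q) = 1/(2*Q)
w(-76) - 1758 = (1/2)/(-76) - 1758 = (1/2)*(-1/76) - 1758 = -1/152 - 1758 = -267217/152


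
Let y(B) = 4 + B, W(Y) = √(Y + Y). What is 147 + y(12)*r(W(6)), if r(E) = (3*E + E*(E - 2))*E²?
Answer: 2451 + 384*√3 ≈ 3116.1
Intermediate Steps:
W(Y) = √2*√Y (W(Y) = √(2*Y) = √2*√Y)
r(E) = E²*(3*E + E*(-2 + E)) (r(E) = (3*E + E*(-2 + E))*E² = E²*(3*E + E*(-2 + E)))
147 + y(12)*r(W(6)) = 147 + (4 + 12)*((√2*√6)³*(1 + √2*√6)) = 147 + 16*((2*√3)³*(1 + 2*√3)) = 147 + 16*((24*√3)*(1 + 2*√3)) = 147 + 16*(24*√3*(1 + 2*√3)) = 147 + 384*√3*(1 + 2*√3)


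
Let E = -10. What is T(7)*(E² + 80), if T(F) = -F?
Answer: -1260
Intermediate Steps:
T(7)*(E² + 80) = (-1*7)*((-10)² + 80) = -7*(100 + 80) = -7*180 = -1260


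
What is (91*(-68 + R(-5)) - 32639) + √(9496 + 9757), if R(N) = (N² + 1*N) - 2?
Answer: -37189 + √19253 ≈ -37050.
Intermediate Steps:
R(N) = -2 + N + N² (R(N) = (N² + N) - 2 = (N + N²) - 2 = -2 + N + N²)
(91*(-68 + R(-5)) - 32639) + √(9496 + 9757) = (91*(-68 + (-2 - 5 + (-5)²)) - 32639) + √(9496 + 9757) = (91*(-68 + (-2 - 5 + 25)) - 32639) + √19253 = (91*(-68 + 18) - 32639) + √19253 = (91*(-50) - 32639) + √19253 = (-4550 - 32639) + √19253 = -37189 + √19253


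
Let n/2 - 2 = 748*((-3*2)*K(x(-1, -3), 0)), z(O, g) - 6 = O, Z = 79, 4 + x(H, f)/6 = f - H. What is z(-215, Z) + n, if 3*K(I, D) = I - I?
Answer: -205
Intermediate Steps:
x(H, f) = -24 - 6*H + 6*f (x(H, f) = -24 + 6*(f - H) = -24 + (-6*H + 6*f) = -24 - 6*H + 6*f)
K(I, D) = 0 (K(I, D) = (I - I)/3 = (1/3)*0 = 0)
z(O, g) = 6 + O
n = 4 (n = 4 + 2*(748*(-3*2*0)) = 4 + 2*(748*(-6*0)) = 4 + 2*(748*0) = 4 + 2*0 = 4 + 0 = 4)
z(-215, Z) + n = (6 - 215) + 4 = -209 + 4 = -205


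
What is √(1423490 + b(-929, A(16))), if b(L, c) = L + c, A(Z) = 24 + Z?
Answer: √1422601 ≈ 1192.7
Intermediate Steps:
√(1423490 + b(-929, A(16))) = √(1423490 + (-929 + (24 + 16))) = √(1423490 + (-929 + 40)) = √(1423490 - 889) = √1422601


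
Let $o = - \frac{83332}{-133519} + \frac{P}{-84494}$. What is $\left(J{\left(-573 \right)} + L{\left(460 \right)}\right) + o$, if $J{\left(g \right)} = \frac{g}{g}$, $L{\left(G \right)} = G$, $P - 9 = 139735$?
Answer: $\frac{2594589573409}{5640777193} \approx 459.97$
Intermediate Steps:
$P = 139744$ ($P = 9 + 139735 = 139744$)
$J{\left(g \right)} = 1$
$o = - \frac{5808712564}{5640777193}$ ($o = - \frac{83332}{-133519} + \frac{139744}{-84494} = \left(-83332\right) \left(- \frac{1}{133519}\right) + 139744 \left(- \frac{1}{84494}\right) = \frac{83332}{133519} - \frac{69872}{42247} = - \frac{5808712564}{5640777193} \approx -1.0298$)
$\left(J{\left(-573 \right)} + L{\left(460 \right)}\right) + o = \left(1 + 460\right) - \frac{5808712564}{5640777193} = 461 - \frac{5808712564}{5640777193} = \frac{2594589573409}{5640777193}$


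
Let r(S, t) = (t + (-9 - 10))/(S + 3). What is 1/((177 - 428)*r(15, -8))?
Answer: 2/753 ≈ 0.0026560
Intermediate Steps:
r(S, t) = (-19 + t)/(3 + S) (r(S, t) = (t - 19)/(3 + S) = (-19 + t)/(3 + S))
1/((177 - 428)*r(15, -8)) = 1/((177 - 428)*((-19 - 8)/(3 + 15))) = 1/(-251*(-27)/18) = 1/(-251*(-3/2)) = 1/(753/2) = 2/753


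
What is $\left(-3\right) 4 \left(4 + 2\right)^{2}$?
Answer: $-432$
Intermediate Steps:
$\left(-3\right) 4 \left(4 + 2\right)^{2} = - 12 \cdot 6^{2} = \left(-12\right) 36 = -432$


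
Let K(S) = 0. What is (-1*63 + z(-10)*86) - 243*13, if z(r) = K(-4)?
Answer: -3222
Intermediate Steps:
z(r) = 0
(-1*63 + z(-10)*86) - 243*13 = (-1*63 + 0*86) - 243*13 = (-63 + 0) - 3159 = -63 - 3159 = -3222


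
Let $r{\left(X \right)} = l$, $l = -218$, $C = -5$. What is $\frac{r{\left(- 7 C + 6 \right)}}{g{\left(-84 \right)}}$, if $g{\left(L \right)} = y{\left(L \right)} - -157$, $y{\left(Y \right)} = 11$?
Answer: $- \frac{109}{84} \approx -1.2976$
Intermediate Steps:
$g{\left(L \right)} = 168$ ($g{\left(L \right)} = 11 - -157 = 11 + 157 = 168$)
$r{\left(X \right)} = -218$
$\frac{r{\left(- 7 C + 6 \right)}}{g{\left(-84 \right)}} = - \frac{218}{168} = \left(-218\right) \frac{1}{168} = - \frac{109}{84}$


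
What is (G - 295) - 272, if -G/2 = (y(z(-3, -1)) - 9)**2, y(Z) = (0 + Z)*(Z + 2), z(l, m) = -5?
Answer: -639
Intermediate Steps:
y(Z) = Z*(2 + Z)
G = -72 (G = -2*(-5*(2 - 5) - 9)**2 = -2*(-5*(-3) - 9)**2 = -2*(15 - 9)**2 = -2*6**2 = -2*36 = -72)
(G - 295) - 272 = (-72 - 295) - 272 = -367 - 272 = -639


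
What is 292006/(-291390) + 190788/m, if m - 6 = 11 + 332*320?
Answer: 372212633/469124655 ≈ 0.79342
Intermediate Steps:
m = 106257 (m = 6 + (11 + 332*320) = 6 + (11 + 106240) = 6 + 106251 = 106257)
292006/(-291390) + 190788/m = 292006/(-291390) + 190788/106257 = 292006*(-1/291390) + 190788*(1/106257) = -13273/13245 + 63596/35419 = 372212633/469124655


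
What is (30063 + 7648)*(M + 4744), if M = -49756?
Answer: -1697447532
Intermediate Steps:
(30063 + 7648)*(M + 4744) = (30063 + 7648)*(-49756 + 4744) = 37711*(-45012) = -1697447532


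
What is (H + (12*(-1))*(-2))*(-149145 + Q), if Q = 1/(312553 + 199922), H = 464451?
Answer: -473350088431682/6833 ≈ -6.9274e+10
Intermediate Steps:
Q = 1/512475 ≈ 1.9513e-6
(H + (12*(-1))*(-2))*(-149145 + Q) = (464451 + (12*(-1))*(-2))*(-149145 + 1/512475) = (464451 - 12*(-2))*(-76433083874/512475) = (464451 + 24)*(-76433083874/512475) = 464475*(-76433083874/512475) = -473350088431682/6833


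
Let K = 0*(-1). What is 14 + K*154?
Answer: 14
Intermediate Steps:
K = 0
14 + K*154 = 14 + 0*154 = 14 + 0 = 14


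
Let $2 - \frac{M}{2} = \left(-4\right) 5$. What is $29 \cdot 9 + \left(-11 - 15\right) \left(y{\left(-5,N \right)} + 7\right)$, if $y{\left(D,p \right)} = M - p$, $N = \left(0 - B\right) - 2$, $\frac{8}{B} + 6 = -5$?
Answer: $- \frac{12079}{11} \approx -1098.1$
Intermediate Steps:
$B = - \frac{8}{11}$ ($B = \frac{8}{-6 - 5} = \frac{8}{-11} = 8 \left(- \frac{1}{11}\right) = - \frac{8}{11} \approx -0.72727$)
$M = 44$ ($M = 4 - 2 \left(\left(-4\right) 5\right) = 4 - -40 = 4 + 40 = 44$)
$N = - \frac{14}{11}$ ($N = \left(0 - - \frac{8}{11}\right) - 2 = \left(0 + \frac{8}{11}\right) - 2 = \frac{8}{11} - 2 = - \frac{14}{11} \approx -1.2727$)
$y{\left(D,p \right)} = 44 - p$
$29 \cdot 9 + \left(-11 - 15\right) \left(y{\left(-5,N \right)} + 7\right) = 29 \cdot 9 + \left(-11 - 15\right) \left(\left(44 - - \frac{14}{11}\right) + 7\right) = 261 - 26 \left(\left(44 + \frac{14}{11}\right) + 7\right) = 261 - 26 \left(\frac{498}{11} + 7\right) = 261 - \frac{14950}{11} = - \frac{12079}{11}$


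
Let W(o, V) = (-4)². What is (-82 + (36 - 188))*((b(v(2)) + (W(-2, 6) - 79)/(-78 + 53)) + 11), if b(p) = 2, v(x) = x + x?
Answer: -90792/25 ≈ -3631.7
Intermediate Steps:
W(o, V) = 16
v(x) = 2*x
(-82 + (36 - 188))*((b(v(2)) + (W(-2, 6) - 79)/(-78 + 53)) + 11) = (-82 + (36 - 188))*((2 + (16 - 79)/(-78 + 53)) + 11) = (-82 - 152)*((2 - 63/(-25)) + 11) = -234*((2 - 63*(-1/25)) + 11) = -234*((2 + 63/25) + 11) = -234*(113/25 + 11) = -234*388/25 = -90792/25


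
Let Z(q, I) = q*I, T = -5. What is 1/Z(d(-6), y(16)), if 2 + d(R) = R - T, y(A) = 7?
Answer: -1/21 ≈ -0.047619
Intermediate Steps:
d(R) = 3 + R (d(R) = -2 + (R - 1*(-5)) = -2 + (R + 5) = -2 + (5 + R) = 3 + R)
Z(q, I) = I*q
1/Z(d(-6), y(16)) = 1/(7*(3 - 6)) = 1/(7*(-3)) = 1/(-21) = -1/21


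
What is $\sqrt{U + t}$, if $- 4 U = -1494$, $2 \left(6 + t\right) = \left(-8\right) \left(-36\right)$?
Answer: $\frac{\sqrt{2046}}{2} \approx 22.616$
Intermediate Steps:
$t = 138$ ($t = -6 + \frac{\left(-8\right) \left(-36\right)}{2} = -6 + \frac{1}{2} \cdot 288 = -6 + 144 = 138$)
$U = \frac{747}{2}$ ($U = \left(- \frac{1}{4}\right) \left(-1494\right) = \frac{747}{2} \approx 373.5$)
$\sqrt{U + t} = \sqrt{\frac{747}{2} + 138} = \sqrt{\frac{1023}{2}} = \frac{\sqrt{2046}}{2}$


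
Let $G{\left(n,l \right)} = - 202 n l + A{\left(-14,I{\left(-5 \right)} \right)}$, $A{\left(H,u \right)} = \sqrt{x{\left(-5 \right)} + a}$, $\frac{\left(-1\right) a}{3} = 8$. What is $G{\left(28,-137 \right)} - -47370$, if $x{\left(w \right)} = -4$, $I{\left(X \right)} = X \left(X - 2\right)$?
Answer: $822242 + 2 i \sqrt{7} \approx 8.2224 \cdot 10^{5} + 5.2915 i$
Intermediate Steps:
$a = -24$ ($a = \left(-3\right) 8 = -24$)
$I{\left(X \right)} = X \left(-2 + X\right)$
$A{\left(H,u \right)} = 2 i \sqrt{7}$ ($A{\left(H,u \right)} = \sqrt{-4 - 24} = \sqrt{-28} = 2 i \sqrt{7}$)
$G{\left(n,l \right)} = - 202 l n + 2 i \sqrt{7}$ ($G{\left(n,l \right)} = - 202 n l + 2 i \sqrt{7} = - 202 l n + 2 i \sqrt{7}$)
$G{\left(28,-137 \right)} - -47370 = \left(\left(-202\right) \left(-137\right) 28 + 2 i \sqrt{7}\right) - -47370 = \left(774872 + 2 i \sqrt{7}\right) + 47370 = 822242 + 2 i \sqrt{7}$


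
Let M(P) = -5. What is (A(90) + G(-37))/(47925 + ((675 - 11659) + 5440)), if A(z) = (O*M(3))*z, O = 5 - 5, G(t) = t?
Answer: -37/42381 ≈ -0.00087303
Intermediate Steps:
O = 0
A(z) = 0 (A(z) = (0*(-5))*z = 0*z = 0)
(A(90) + G(-37))/(47925 + ((675 - 11659) + 5440)) = (0 - 37)/(47925 + ((675 - 11659) + 5440)) = -37/(47925 + (-10984 + 5440)) = -37/(47925 - 5544) = -37/42381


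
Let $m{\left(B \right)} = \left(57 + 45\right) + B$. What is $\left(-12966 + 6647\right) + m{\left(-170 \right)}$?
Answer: $-6387$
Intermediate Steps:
$m{\left(B \right)} = 102 + B$
$\left(-12966 + 6647\right) + m{\left(-170 \right)} = \left(-12966 + 6647\right) + \left(102 - 170\right) = -6319 - 68 = -6387$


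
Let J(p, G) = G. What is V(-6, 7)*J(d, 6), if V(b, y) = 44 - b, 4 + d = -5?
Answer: 300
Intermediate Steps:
d = -9 (d = -4 - 5 = -9)
V(-6, 7)*J(d, 6) = (44 - 1*(-6))*6 = (44 + 6)*6 = 50*6 = 300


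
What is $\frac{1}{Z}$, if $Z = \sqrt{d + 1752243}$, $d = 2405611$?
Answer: $\frac{\sqrt{4157854}}{4157854} \approx 0.00049042$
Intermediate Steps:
$Z = \sqrt{4157854}$ ($Z = \sqrt{2405611 + 1752243} = \sqrt{4157854} \approx 2039.1$)
$\frac{1}{Z} = \frac{1}{\sqrt{4157854}} = \frac{\sqrt{4157854}}{4157854}$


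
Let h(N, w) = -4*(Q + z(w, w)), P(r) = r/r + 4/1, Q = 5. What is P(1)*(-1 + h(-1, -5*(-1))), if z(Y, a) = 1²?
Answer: -125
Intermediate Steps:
z(Y, a) = 1
P(r) = 5 (P(r) = 1 + 4*1 = 1 + 4 = 5)
h(N, w) = -24 (h(N, w) = -4*(5 + 1) = -4*6 = -24)
P(1)*(-1 + h(-1, -5*(-1))) = 5*(-1 - 24) = 5*(-25) = -125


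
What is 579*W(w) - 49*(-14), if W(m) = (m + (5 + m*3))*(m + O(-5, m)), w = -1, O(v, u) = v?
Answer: -2788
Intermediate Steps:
W(m) = (-5 + m)*(5 + 4*m) (W(m) = (m + (5 + m*3))*(m - 5) = (m + (5 + 3*m))*(-5 + m) = (5 + 4*m)*(-5 + m) = (-5 + m)*(5 + 4*m))
579*W(w) - 49*(-14) = 579*(-25 - 15*(-1) + 4*(-1)**2) - 49*(-14) = 579*(-25 + 15 + 4*1) + 686 = 579*(-25 + 15 + 4) + 686 = 579*(-6) + 686 = -3474 + 686 = -2788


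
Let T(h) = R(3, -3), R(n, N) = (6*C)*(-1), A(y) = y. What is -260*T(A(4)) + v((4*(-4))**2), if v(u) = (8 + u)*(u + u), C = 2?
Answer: 138288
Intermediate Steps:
v(u) = 2*u*(8 + u) (v(u) = (8 + u)*(2*u) = 2*u*(8 + u))
R(n, N) = -12 (R(n, N) = (6*2)*(-1) = 12*(-1) = -12)
T(h) = -12
-260*T(A(4)) + v((4*(-4))**2) = -260*(-12) + 2*(4*(-4))**2*(8 + (4*(-4))**2) = 3120 + 2*(-16)**2*(8 + (-16)**2) = 3120 + 2*256*(8 + 256) = 3120 + 2*256*264 = 3120 + 135168 = 138288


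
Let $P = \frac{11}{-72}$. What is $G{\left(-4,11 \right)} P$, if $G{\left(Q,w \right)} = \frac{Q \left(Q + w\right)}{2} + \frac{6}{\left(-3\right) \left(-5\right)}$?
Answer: $\frac{187}{90} \approx 2.0778$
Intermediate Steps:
$P = - \frac{11}{72}$ ($P = 11 \left(- \frac{1}{72}\right) = - \frac{11}{72} \approx -0.15278$)
$G{\left(Q,w \right)} = \frac{2}{5} + \frac{Q \left(Q + w\right)}{2}$ ($G{\left(Q,w \right)} = Q \left(Q + w\right) \frac{1}{2} + \frac{6}{15} = \frac{Q \left(Q + w\right)}{2} + 6 \cdot \frac{1}{15} = \frac{Q \left(Q + w\right)}{2} + \frac{2}{5} = \frac{2}{5} + \frac{Q \left(Q + w\right)}{2}$)
$G{\left(-4,11 \right)} P = \left(\frac{2}{5} + \frac{\left(-4\right)^{2}}{2} + \frac{1}{2} \left(-4\right) 11\right) \left(- \frac{11}{72}\right) = \left(\frac{2}{5} + \frac{1}{2} \cdot 16 - 22\right) \left(- \frac{11}{72}\right) = \left(\frac{2}{5} + 8 - 22\right) \left(- \frac{11}{72}\right) = \left(- \frac{68}{5}\right) \left(- \frac{11}{72}\right) = \frac{187}{90}$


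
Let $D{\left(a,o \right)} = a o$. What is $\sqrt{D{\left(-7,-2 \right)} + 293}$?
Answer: $\sqrt{307} \approx 17.521$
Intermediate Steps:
$\sqrt{D{\left(-7,-2 \right)} + 293} = \sqrt{\left(-7\right) \left(-2\right) + 293} = \sqrt{14 + 293} = \sqrt{307}$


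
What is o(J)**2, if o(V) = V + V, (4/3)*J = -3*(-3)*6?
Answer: 6561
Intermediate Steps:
J = 81/2 (J = 3*(-3*(-3)*6)/4 = 3*(9*6)/4 = (3/4)*54 = 81/2 ≈ 40.500)
o(V) = 2*V
o(J)**2 = (2*(81/2))**2 = 81**2 = 6561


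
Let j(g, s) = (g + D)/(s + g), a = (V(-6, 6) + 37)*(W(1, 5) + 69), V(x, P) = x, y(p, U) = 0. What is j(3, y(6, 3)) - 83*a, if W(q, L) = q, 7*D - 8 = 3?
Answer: -3782278/21 ≈ -1.8011e+5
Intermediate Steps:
D = 11/7 (D = 8/7 + (⅐)*3 = 8/7 + 3/7 = 11/7 ≈ 1.5714)
a = 2170 (a = (-6 + 37)*(1 + 69) = 31*70 = 2170)
j(g, s) = (11/7 + g)/(g + s) (j(g, s) = (g + 11/7)/(s + g) = (11/7 + g)/(g + s))
j(3, y(6, 3)) - 83*a = (11/7 + 3)/(3 + 0) - 83*2170 = (32/7)/3 - 180110 = (⅓)*(32/7) - 180110 = 32/21 - 180110 = -3782278/21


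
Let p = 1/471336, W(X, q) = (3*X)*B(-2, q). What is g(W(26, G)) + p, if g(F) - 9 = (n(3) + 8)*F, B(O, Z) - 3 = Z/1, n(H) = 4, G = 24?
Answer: 11915845417/471336 ≈ 25281.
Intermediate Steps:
B(O, Z) = 3 + Z (B(O, Z) = 3 + Z/1 = 3 + Z*1 = 3 + Z)
W(X, q) = 3*X*(3 + q) (W(X, q) = (3*X)*(3 + q) = 3*X*(3 + q))
g(F) = 9 + 12*F (g(F) = 9 + (4 + 8)*F = 9 + 12*F)
p = 1/471336 ≈ 2.1216e-6
g(W(26, G)) + p = (9 + 12*(3*26*(3 + 24))) + 1/471336 = (9 + 12*(3*26*27)) + 1/471336 = (9 + 12*2106) + 1/471336 = (9 + 25272) + 1/471336 = 25281 + 1/471336 = 11915845417/471336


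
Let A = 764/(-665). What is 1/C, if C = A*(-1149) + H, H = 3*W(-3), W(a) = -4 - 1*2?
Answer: 665/865866 ≈ 0.00076802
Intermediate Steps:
A = -764/665 (A = 764*(-1/665) = -764/665 ≈ -1.1489)
W(a) = -6 (W(a) = -4 - 2 = -6)
H = -18 (H = 3*(-6) = -18)
C = 865866/665 (C = -764/665*(-1149) - 18 = 877836/665 - 18 = 865866/665 ≈ 1302.1)
1/C = 1/(865866/665) = 665/865866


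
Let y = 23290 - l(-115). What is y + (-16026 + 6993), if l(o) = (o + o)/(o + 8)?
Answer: 1525269/107 ≈ 14255.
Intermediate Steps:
l(o) = 2*o/(8 + o) (l(o) = (2*o)/(8 + o) = 2*o/(8 + o))
y = 2491800/107 (y = 23290 - 2*(-115)/(8 - 115) = 23290 - 2*(-115)/(-107) = 23290 - 2*(-115)*(-1)/107 = 23290 - 1*230/107 = 23290 - 230/107 = 2491800/107 ≈ 23288.)
y + (-16026 + 6993) = 2491800/107 + (-16026 + 6993) = 2491800/107 - 9033 = 1525269/107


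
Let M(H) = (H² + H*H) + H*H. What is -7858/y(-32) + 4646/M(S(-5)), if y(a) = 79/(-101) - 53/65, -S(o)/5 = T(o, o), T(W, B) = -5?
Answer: 5376433111/1092500 ≈ 4921.2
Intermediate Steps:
S(o) = 25 (S(o) = -5*(-5) = 25)
y(a) = -10488/6565 (y(a) = 79*(-1/101) - 53*1/65 = -79/101 - 53/65 = -10488/6565)
M(H) = 3*H² (M(H) = (H² + H²) + H² = 2*H² + H² = 3*H²)
-7858/y(-32) + 4646/M(S(-5)) = -7858/(-10488/6565) + 4646/((3*25²)) = -7858*(-6565/10488) + 4646/((3*625)) = 25793885/5244 + 4646/1875 = 5376433111/1092500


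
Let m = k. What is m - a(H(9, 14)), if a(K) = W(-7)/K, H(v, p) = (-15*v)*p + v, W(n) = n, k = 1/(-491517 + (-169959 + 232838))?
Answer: -3002347/806268078 ≈ -0.0037238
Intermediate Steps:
k = -1/428638 (k = 1/(-491517 + 62879) = 1/(-428638) = -1/428638 ≈ -2.3330e-6)
H(v, p) = v - 15*p*v (H(v, p) = -15*p*v + v = v - 15*p*v)
a(K) = -7/K
m = -1/428638 ≈ -2.3330e-6
m - a(H(9, 14)) = -1/428638 - (-7)/(9*(1 - 15*14)) = -1/428638 - (-7)/(9*(1 - 210)) = -1/428638 - (-7)/(9*(-209)) = -1/428638 - (-7)/(-1881) = -1/428638 - (-7)*(-1)/1881 = -1/428638 - 1*7/1881 = -1/428638 - 7/1881 = -3002347/806268078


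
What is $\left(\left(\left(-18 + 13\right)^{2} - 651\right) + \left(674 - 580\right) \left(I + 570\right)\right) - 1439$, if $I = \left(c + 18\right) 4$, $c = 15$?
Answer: $63923$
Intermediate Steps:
$I = 132$ ($I = \left(15 + 18\right) 4 = 33 \cdot 4 = 132$)
$\left(\left(\left(-18 + 13\right)^{2} - 651\right) + \left(674 - 580\right) \left(I + 570\right)\right) - 1439 = \left(\left(\left(-18 + 13\right)^{2} - 651\right) + \left(674 - 580\right) \left(132 + 570\right)\right) - 1439 = \left(\left(\left(-5\right)^{2} - 651\right) + 94 \cdot 702\right) - 1439 = \left(\left(25 - 651\right) + 65988\right) - 1439 = \left(-626 + 65988\right) - 1439 = 65362 - 1439 = 63923$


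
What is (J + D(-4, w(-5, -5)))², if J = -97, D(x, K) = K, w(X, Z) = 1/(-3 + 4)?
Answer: 9216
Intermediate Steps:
w(X, Z) = 1 (w(X, Z) = 1/1 = 1)
(J + D(-4, w(-5, -5)))² = (-97 + 1)² = (-96)² = 9216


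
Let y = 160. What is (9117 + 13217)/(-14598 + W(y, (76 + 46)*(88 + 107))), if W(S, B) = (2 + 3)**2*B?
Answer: 11167/290076 ≈ 0.038497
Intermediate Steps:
W(S, B) = 25*B (W(S, B) = 5**2*B = 25*B)
(9117 + 13217)/(-14598 + W(y, (76 + 46)*(88 + 107))) = (9117 + 13217)/(-14598 + 25*((76 + 46)*(88 + 107))) = 22334/(-14598 + 25*(122*195)) = 22334/(-14598 + 25*23790) = 22334/(-14598 + 594750) = 22334/580152 = 22334*(1/580152) = 11167/290076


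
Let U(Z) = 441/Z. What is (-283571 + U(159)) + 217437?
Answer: -3504955/53 ≈ -66131.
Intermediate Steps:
(-283571 + U(159)) + 217437 = (-283571 + 441/159) + 217437 = (-283571 + 441*(1/159)) + 217437 = (-283571 + 147/53) + 217437 = -15029116/53 + 217437 = -3504955/53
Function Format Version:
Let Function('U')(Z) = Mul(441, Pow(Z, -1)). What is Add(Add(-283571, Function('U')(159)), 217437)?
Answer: Rational(-3504955, 53) ≈ -66131.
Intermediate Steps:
Add(Add(-283571, Function('U')(159)), 217437) = Add(Add(-283571, Mul(441, Pow(159, -1))), 217437) = Add(Add(-283571, Mul(441, Rational(1, 159))), 217437) = Add(Add(-283571, Rational(147, 53)), 217437) = Add(Rational(-15029116, 53), 217437) = Rational(-3504955, 53)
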